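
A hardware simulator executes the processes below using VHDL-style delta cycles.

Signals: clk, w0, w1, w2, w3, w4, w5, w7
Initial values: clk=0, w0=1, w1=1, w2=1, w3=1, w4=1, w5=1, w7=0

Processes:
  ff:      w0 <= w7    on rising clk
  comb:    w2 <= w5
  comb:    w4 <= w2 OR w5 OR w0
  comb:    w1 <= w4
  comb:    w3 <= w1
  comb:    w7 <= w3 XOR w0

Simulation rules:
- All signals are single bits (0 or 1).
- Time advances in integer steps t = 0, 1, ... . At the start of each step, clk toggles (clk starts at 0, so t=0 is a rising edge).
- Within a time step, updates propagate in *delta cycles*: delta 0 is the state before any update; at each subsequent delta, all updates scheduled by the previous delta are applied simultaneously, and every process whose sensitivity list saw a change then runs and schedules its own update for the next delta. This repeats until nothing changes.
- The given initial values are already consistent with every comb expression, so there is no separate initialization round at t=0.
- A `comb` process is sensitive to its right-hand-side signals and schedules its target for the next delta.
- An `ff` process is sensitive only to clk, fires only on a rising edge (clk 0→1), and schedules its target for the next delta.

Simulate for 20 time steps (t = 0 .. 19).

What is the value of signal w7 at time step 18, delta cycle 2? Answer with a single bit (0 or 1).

1

[bits: w2,w0,w7,w1,w5,clk,w3,w4]
t=0: Δ0=11011011 Δ1=11011111 Δ2=10011111 Δ3=10111111 | 3Δ
t=1: Δ0=10111111 Δ1=10111011 | 1Δ
t=2: Δ0=10111011 Δ1=10111111 Δ2=11111111 Δ3=11011111 | 3Δ
t=3: Δ0=11011111 Δ1=11011011 | 1Δ
t=4: Δ0=11011011 Δ1=11011111 Δ2=10011111 Δ3=10111111 | 3Δ
t=5: Δ0=10111111 Δ1=10111011 | 1Δ
t=6: Δ0=10111011 Δ1=10111111 Δ2=11111111 Δ3=11011111 | 3Δ
t=7: Δ0=11011111 Δ1=11011011 | 1Δ
t=8: Δ0=11011011 Δ1=11011111 Δ2=10011111 Δ3=10111111 | 3Δ
t=9: Δ0=10111111 Δ1=10111011 | 1Δ
t=10: Δ0=10111011 Δ1=10111111 Δ2=11111111 Δ3=11011111 | 3Δ
t=11: Δ0=11011111 Δ1=11011011 | 1Δ
t=12: Δ0=11011011 Δ1=11011111 Δ2=10011111 Δ3=10111111 | 3Δ
t=13: Δ0=10111111 Δ1=10111011 | 1Δ
t=14: Δ0=10111011 Δ1=10111111 Δ2=11111111 Δ3=11011111 | 3Δ
t=15: Δ0=11011111 Δ1=11011011 | 1Δ
t=16: Δ0=11011011 Δ1=11011111 Δ2=10011111 Δ3=10111111 | 3Δ
t=17: Δ0=10111111 Δ1=10111011 | 1Δ
t=18: Δ0=10111011 Δ1=10111111 Δ2=11111111 Δ3=11011111 | 3Δ
t=19: Δ0=11011111 Δ1=11011011 | 1Δ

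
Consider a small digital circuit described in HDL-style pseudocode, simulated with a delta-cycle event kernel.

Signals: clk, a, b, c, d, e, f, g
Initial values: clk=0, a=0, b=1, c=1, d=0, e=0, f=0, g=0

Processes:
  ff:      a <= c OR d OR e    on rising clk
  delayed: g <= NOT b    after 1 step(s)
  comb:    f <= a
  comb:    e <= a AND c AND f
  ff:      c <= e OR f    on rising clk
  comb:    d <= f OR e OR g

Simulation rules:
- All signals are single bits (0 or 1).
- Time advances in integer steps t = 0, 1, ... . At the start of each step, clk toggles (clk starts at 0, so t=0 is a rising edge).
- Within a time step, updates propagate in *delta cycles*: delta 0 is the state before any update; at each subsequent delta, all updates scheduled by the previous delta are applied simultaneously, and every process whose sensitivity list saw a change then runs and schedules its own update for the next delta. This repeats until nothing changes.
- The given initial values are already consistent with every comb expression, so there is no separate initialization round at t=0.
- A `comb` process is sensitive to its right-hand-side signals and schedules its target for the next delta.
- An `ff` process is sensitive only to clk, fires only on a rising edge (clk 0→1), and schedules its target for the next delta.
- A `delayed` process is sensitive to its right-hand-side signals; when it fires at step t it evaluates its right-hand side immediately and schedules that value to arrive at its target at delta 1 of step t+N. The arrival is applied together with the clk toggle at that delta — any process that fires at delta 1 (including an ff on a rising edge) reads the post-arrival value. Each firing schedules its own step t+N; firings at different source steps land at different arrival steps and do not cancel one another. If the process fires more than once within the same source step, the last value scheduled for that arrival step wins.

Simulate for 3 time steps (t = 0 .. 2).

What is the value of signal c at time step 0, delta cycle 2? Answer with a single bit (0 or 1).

[bits: f,d,e,c,g,clk,a,b]
t=0: Δ0=00010001 Δ1=00010101 Δ2=00000111 Δ3=10000111 Δ4=11000111 | 4Δ
t=1: Δ0=11000111 Δ1=11000011 | 1Δ
t=2: Δ0=11000011 Δ1=11000111 Δ2=11010111 Δ3=11110111 | 3Δ

0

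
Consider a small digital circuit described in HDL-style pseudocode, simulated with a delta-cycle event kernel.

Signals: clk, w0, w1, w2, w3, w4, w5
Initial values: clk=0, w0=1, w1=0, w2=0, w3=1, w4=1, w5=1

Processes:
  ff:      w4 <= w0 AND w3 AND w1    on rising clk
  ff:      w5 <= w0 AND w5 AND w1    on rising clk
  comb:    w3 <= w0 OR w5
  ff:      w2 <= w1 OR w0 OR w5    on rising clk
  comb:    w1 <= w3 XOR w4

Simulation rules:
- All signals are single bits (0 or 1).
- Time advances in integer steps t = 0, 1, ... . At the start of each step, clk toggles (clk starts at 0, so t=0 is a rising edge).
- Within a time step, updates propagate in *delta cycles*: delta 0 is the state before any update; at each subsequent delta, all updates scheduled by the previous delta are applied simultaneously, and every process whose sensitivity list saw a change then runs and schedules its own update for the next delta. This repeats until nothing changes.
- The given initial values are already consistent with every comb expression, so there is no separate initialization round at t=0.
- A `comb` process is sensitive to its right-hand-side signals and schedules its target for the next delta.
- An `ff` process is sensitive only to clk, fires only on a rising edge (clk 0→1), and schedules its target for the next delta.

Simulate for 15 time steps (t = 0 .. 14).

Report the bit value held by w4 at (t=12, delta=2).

0

t0.Δ0 w0=1 w4=1 w3=1 w1=0 clk=0 w5=1 w2=0
t0.Δ1 w0=1 w4=1 w3=1 w1=0 clk=1 w5=1 w2=0
t0.Δ2 w0=1 w4=0 w3=1 w1=0 clk=1 w5=0 w2=1
t0.Δ3 w0=1 w4=0 w3=1 w1=1 clk=1 w5=0 w2=1
t1.Δ0 w0=1 w4=0 w3=1 w1=1 clk=1 w5=0 w2=1
t1.Δ1 w0=1 w4=0 w3=1 w1=1 clk=0 w5=0 w2=1
t2.Δ0 w0=1 w4=0 w3=1 w1=1 clk=0 w5=0 w2=1
t2.Δ1 w0=1 w4=0 w3=1 w1=1 clk=1 w5=0 w2=1
t2.Δ2 w0=1 w4=1 w3=1 w1=1 clk=1 w5=0 w2=1
t2.Δ3 w0=1 w4=1 w3=1 w1=0 clk=1 w5=0 w2=1
t3.Δ0 w0=1 w4=1 w3=1 w1=0 clk=1 w5=0 w2=1
t3.Δ1 w0=1 w4=1 w3=1 w1=0 clk=0 w5=0 w2=1
t4.Δ0 w0=1 w4=1 w3=1 w1=0 clk=0 w5=0 w2=1
t4.Δ1 w0=1 w4=1 w3=1 w1=0 clk=1 w5=0 w2=1
t4.Δ2 w0=1 w4=0 w3=1 w1=0 clk=1 w5=0 w2=1
t4.Δ3 w0=1 w4=0 w3=1 w1=1 clk=1 w5=0 w2=1
t5.Δ0 w0=1 w4=0 w3=1 w1=1 clk=1 w5=0 w2=1
t5.Δ1 w0=1 w4=0 w3=1 w1=1 clk=0 w5=0 w2=1
t6.Δ0 w0=1 w4=0 w3=1 w1=1 clk=0 w5=0 w2=1
t6.Δ1 w0=1 w4=0 w3=1 w1=1 clk=1 w5=0 w2=1
t6.Δ2 w0=1 w4=1 w3=1 w1=1 clk=1 w5=0 w2=1
t6.Δ3 w0=1 w4=1 w3=1 w1=0 clk=1 w5=0 w2=1
t7.Δ0 w0=1 w4=1 w3=1 w1=0 clk=1 w5=0 w2=1
t7.Δ1 w0=1 w4=1 w3=1 w1=0 clk=0 w5=0 w2=1
t8.Δ0 w0=1 w4=1 w3=1 w1=0 clk=0 w5=0 w2=1
t8.Δ1 w0=1 w4=1 w3=1 w1=0 clk=1 w5=0 w2=1
t8.Δ2 w0=1 w4=0 w3=1 w1=0 clk=1 w5=0 w2=1
t8.Δ3 w0=1 w4=0 w3=1 w1=1 clk=1 w5=0 w2=1
t9.Δ0 w0=1 w4=0 w3=1 w1=1 clk=1 w5=0 w2=1
t9.Δ1 w0=1 w4=0 w3=1 w1=1 clk=0 w5=0 w2=1
t10.Δ0 w0=1 w4=0 w3=1 w1=1 clk=0 w5=0 w2=1
t10.Δ1 w0=1 w4=0 w3=1 w1=1 clk=1 w5=0 w2=1
t10.Δ2 w0=1 w4=1 w3=1 w1=1 clk=1 w5=0 w2=1
t10.Δ3 w0=1 w4=1 w3=1 w1=0 clk=1 w5=0 w2=1
t11.Δ0 w0=1 w4=1 w3=1 w1=0 clk=1 w5=0 w2=1
t11.Δ1 w0=1 w4=1 w3=1 w1=0 clk=0 w5=0 w2=1
t12.Δ0 w0=1 w4=1 w3=1 w1=0 clk=0 w5=0 w2=1
t12.Δ1 w0=1 w4=1 w3=1 w1=0 clk=1 w5=0 w2=1
t12.Δ2 w0=1 w4=0 w3=1 w1=0 clk=1 w5=0 w2=1
t12.Δ3 w0=1 w4=0 w3=1 w1=1 clk=1 w5=0 w2=1
t13.Δ0 w0=1 w4=0 w3=1 w1=1 clk=1 w5=0 w2=1
t13.Δ1 w0=1 w4=0 w3=1 w1=1 clk=0 w5=0 w2=1
t14.Δ0 w0=1 w4=0 w3=1 w1=1 clk=0 w5=0 w2=1
t14.Δ1 w0=1 w4=0 w3=1 w1=1 clk=1 w5=0 w2=1
t14.Δ2 w0=1 w4=1 w3=1 w1=1 clk=1 w5=0 w2=1
t14.Δ3 w0=1 w4=1 w3=1 w1=0 clk=1 w5=0 w2=1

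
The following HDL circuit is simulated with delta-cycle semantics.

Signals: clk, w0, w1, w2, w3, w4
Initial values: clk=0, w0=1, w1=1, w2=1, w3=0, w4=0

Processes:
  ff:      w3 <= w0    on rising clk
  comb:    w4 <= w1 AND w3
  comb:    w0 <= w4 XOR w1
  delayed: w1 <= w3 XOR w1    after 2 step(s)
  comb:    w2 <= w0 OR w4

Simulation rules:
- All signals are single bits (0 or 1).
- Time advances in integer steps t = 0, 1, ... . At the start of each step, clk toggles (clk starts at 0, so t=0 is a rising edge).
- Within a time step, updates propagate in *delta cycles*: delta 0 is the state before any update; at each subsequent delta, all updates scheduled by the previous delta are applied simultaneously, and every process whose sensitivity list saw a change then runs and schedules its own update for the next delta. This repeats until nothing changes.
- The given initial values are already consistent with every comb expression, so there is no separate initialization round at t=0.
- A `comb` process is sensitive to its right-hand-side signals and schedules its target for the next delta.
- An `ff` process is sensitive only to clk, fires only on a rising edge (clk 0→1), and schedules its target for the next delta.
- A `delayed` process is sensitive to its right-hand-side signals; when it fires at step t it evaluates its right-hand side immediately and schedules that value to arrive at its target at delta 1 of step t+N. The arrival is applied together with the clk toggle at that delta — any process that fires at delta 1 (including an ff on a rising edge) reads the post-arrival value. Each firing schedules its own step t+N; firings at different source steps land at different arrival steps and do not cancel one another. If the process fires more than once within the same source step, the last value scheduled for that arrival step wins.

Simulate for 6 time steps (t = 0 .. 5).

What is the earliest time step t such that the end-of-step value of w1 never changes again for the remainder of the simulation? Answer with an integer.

t0.Δ0 w4=0 w0=1 w2=1 w1=1 w3=0 clk=0
t0.Δ1 w4=0 w0=1 w2=1 w1=1 w3=0 clk=1
t0.Δ2 w4=0 w0=1 w2=1 w1=1 w3=1 clk=1
t0.Δ3 w4=1 w0=1 w2=1 w1=1 w3=1 clk=1
t0.Δ4 w4=1 w0=0 w2=1 w1=1 w3=1 clk=1
t1.Δ0 w4=1 w0=0 w2=1 w1=1 w3=1 clk=1
t1.Δ1 w4=1 w0=0 w2=1 w1=1 w3=1 clk=0
t2.Δ0 w4=1 w0=0 w2=1 w1=1 w3=1 clk=0
t2.Δ1 w4=1 w0=0 w2=1 w1=0 w3=1 clk=1
t2.Δ2 w4=0 w0=1 w2=1 w1=0 w3=0 clk=1
t2.Δ3 w4=0 w0=0 w2=1 w1=0 w3=0 clk=1
t2.Δ4 w4=0 w0=0 w2=0 w1=0 w3=0 clk=1
t3.Δ0 w4=0 w0=0 w2=0 w1=0 w3=0 clk=1
t3.Δ1 w4=0 w0=0 w2=0 w1=0 w3=0 clk=0
t4.Δ0 w4=0 w0=0 w2=0 w1=0 w3=0 clk=0
t4.Δ1 w4=0 w0=0 w2=0 w1=0 w3=0 clk=1
t5.Δ0 w4=0 w0=0 w2=0 w1=0 w3=0 clk=1
t5.Δ1 w4=0 w0=0 w2=0 w1=0 w3=0 clk=0

2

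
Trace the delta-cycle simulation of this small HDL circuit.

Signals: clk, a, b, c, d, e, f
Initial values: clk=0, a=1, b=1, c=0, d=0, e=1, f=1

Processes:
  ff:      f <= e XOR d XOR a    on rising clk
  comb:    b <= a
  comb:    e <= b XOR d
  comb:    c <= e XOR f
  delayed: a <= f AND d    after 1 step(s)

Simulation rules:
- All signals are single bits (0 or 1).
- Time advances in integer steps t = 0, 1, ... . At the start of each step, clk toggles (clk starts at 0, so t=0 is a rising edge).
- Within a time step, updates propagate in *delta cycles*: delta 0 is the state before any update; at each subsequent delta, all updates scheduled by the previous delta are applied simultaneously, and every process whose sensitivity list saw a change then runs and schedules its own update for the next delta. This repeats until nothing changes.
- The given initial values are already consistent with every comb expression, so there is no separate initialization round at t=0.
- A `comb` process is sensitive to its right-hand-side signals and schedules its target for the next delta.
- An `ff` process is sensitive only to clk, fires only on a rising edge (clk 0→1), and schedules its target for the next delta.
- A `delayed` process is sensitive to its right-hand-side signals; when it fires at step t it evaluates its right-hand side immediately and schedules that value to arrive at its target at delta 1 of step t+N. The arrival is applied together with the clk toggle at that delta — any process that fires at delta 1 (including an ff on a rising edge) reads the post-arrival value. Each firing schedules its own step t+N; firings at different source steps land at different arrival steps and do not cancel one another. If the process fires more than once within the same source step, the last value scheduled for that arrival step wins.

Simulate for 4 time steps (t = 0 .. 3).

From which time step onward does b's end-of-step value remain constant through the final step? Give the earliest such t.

t=0 Δ0: b=1 f=1 clk=0 d=0 e=1 c=0 a=1
  Δ1: clk:0→1
  Δ2: f:1→0
  Δ3: c:0→1
  (3Δ to stable)
t=1 Δ0: b=1 f=0 clk=1 d=0 e=1 c=1 a=1
  Δ1: clk:1→0, a:1→0
  Δ2: b:1→0
  Δ3: e:1→0
  Δ4: c:1→0
  (4Δ to stable)
t=2 Δ0: b=0 f=0 clk=0 d=0 e=0 c=0 a=0
  Δ1: clk:0→1
  (1Δ to stable)
t=3 Δ0: b=0 f=0 clk=1 d=0 e=0 c=0 a=0
  Δ1: clk:1→0
  (1Δ to stable)

1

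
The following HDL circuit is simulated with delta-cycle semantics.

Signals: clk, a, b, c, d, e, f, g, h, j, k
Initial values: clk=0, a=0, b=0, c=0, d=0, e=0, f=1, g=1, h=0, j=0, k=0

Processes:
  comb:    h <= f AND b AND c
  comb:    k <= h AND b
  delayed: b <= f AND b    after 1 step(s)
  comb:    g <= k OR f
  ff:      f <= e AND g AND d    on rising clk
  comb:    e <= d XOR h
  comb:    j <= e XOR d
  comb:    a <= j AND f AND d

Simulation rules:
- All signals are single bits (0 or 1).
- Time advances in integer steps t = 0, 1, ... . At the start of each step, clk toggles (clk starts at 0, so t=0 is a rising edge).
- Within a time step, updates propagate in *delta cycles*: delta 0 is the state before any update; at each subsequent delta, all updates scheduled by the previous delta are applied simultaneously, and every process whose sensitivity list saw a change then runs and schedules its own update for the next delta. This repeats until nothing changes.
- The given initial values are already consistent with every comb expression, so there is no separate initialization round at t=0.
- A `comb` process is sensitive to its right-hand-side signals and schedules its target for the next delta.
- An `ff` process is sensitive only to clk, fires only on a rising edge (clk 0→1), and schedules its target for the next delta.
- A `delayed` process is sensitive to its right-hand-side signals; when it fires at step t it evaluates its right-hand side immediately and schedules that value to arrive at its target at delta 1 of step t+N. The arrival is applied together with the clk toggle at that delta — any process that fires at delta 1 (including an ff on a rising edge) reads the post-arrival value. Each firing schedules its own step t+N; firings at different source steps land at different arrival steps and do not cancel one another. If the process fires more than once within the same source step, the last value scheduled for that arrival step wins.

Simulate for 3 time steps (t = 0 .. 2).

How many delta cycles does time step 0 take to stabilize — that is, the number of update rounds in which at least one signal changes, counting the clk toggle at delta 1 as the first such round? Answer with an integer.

3

t=0 Δ0: b=0 d=0 clk=0 k=0 a=0 e=0 c=0 g=1 f=1 j=0 h=0
  Δ1: clk:0→1
  Δ2: f:1→0
  Δ3: g:1→0
  (3Δ to stable)
t=1 Δ0: b=0 d=0 clk=1 k=0 a=0 e=0 c=0 g=0 f=0 j=0 h=0
  Δ1: clk:1→0
  (1Δ to stable)
t=2 Δ0: b=0 d=0 clk=0 k=0 a=0 e=0 c=0 g=0 f=0 j=0 h=0
  Δ1: clk:0→1
  (1Δ to stable)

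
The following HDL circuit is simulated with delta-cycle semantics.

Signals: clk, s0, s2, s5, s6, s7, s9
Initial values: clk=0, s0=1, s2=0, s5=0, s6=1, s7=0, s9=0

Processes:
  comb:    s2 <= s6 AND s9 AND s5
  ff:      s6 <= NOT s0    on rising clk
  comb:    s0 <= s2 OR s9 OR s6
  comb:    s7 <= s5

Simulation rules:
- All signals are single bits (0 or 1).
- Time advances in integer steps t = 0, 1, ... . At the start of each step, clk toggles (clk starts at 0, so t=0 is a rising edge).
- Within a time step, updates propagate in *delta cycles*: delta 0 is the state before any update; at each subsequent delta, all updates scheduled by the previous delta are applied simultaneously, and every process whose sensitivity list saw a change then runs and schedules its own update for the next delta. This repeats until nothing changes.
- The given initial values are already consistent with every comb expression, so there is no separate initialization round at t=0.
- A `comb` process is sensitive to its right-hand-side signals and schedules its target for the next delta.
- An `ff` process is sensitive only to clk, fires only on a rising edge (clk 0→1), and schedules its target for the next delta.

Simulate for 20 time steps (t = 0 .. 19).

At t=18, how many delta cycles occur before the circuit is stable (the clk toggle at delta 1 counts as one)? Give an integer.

3

[bits: s2,s7,s9,clk,s6,s5,s0]
t=0: Δ0=0000101 Δ1=0001101 Δ2=0001001 Δ3=0001000 | 3Δ
t=1: Δ0=0001000 Δ1=0000000 | 1Δ
t=2: Δ0=0000000 Δ1=0001000 Δ2=0001100 Δ3=0001101 | 3Δ
t=3: Δ0=0001101 Δ1=0000101 | 1Δ
t=4: Δ0=0000101 Δ1=0001101 Δ2=0001001 Δ3=0001000 | 3Δ
t=5: Δ0=0001000 Δ1=0000000 | 1Δ
t=6: Δ0=0000000 Δ1=0001000 Δ2=0001100 Δ3=0001101 | 3Δ
t=7: Δ0=0001101 Δ1=0000101 | 1Δ
t=8: Δ0=0000101 Δ1=0001101 Δ2=0001001 Δ3=0001000 | 3Δ
t=9: Δ0=0001000 Δ1=0000000 | 1Δ
t=10: Δ0=0000000 Δ1=0001000 Δ2=0001100 Δ3=0001101 | 3Δ
t=11: Δ0=0001101 Δ1=0000101 | 1Δ
t=12: Δ0=0000101 Δ1=0001101 Δ2=0001001 Δ3=0001000 | 3Δ
t=13: Δ0=0001000 Δ1=0000000 | 1Δ
t=14: Δ0=0000000 Δ1=0001000 Δ2=0001100 Δ3=0001101 | 3Δ
t=15: Δ0=0001101 Δ1=0000101 | 1Δ
t=16: Δ0=0000101 Δ1=0001101 Δ2=0001001 Δ3=0001000 | 3Δ
t=17: Δ0=0001000 Δ1=0000000 | 1Δ
t=18: Δ0=0000000 Δ1=0001000 Δ2=0001100 Δ3=0001101 | 3Δ
t=19: Δ0=0001101 Δ1=0000101 | 1Δ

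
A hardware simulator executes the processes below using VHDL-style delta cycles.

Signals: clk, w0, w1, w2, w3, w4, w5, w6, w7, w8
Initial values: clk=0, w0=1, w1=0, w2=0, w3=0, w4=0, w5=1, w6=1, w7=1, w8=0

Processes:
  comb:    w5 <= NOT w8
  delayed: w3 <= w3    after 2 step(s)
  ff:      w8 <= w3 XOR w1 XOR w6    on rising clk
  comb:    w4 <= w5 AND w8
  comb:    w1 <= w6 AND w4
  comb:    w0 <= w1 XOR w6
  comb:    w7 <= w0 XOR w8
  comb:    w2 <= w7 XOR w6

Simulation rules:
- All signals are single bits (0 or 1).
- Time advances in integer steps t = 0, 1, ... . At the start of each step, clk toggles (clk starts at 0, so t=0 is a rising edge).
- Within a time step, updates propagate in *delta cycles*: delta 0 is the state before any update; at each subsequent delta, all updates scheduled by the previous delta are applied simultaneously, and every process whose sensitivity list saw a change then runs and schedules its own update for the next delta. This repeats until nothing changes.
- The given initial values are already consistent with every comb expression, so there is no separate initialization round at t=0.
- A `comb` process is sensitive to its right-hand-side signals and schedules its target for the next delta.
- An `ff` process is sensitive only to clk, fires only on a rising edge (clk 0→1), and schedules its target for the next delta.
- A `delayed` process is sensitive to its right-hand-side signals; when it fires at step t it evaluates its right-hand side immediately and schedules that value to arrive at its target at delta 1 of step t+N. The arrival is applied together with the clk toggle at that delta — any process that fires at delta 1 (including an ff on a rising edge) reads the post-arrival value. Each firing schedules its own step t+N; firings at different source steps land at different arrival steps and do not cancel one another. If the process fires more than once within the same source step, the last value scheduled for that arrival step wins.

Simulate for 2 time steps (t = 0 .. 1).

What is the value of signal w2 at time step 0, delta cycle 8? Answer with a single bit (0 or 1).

1

t0.Δ0 w1=0 w3=0 w4=0 w5=1 w2=0 w6=1 w0=1 w8=0 w7=1 clk=0
t0.Δ1 w1=0 w3=0 w4=0 w5=1 w2=0 w6=1 w0=1 w8=0 w7=1 clk=1
t0.Δ2 w1=0 w3=0 w4=0 w5=1 w2=0 w6=1 w0=1 w8=1 w7=1 clk=1
t0.Δ3 w1=0 w3=0 w4=1 w5=0 w2=0 w6=1 w0=1 w8=1 w7=0 clk=1
t0.Δ4 w1=1 w3=0 w4=0 w5=0 w2=1 w6=1 w0=1 w8=1 w7=0 clk=1
t0.Δ5 w1=0 w3=0 w4=0 w5=0 w2=1 w6=1 w0=0 w8=1 w7=0 clk=1
t0.Δ6 w1=0 w3=0 w4=0 w5=0 w2=1 w6=1 w0=1 w8=1 w7=1 clk=1
t0.Δ7 w1=0 w3=0 w4=0 w5=0 w2=0 w6=1 w0=1 w8=1 w7=0 clk=1
t0.Δ8 w1=0 w3=0 w4=0 w5=0 w2=1 w6=1 w0=1 w8=1 w7=0 clk=1
t1.Δ0 w1=0 w3=0 w4=0 w5=0 w2=1 w6=1 w0=1 w8=1 w7=0 clk=1
t1.Δ1 w1=0 w3=0 w4=0 w5=0 w2=1 w6=1 w0=1 w8=1 w7=0 clk=0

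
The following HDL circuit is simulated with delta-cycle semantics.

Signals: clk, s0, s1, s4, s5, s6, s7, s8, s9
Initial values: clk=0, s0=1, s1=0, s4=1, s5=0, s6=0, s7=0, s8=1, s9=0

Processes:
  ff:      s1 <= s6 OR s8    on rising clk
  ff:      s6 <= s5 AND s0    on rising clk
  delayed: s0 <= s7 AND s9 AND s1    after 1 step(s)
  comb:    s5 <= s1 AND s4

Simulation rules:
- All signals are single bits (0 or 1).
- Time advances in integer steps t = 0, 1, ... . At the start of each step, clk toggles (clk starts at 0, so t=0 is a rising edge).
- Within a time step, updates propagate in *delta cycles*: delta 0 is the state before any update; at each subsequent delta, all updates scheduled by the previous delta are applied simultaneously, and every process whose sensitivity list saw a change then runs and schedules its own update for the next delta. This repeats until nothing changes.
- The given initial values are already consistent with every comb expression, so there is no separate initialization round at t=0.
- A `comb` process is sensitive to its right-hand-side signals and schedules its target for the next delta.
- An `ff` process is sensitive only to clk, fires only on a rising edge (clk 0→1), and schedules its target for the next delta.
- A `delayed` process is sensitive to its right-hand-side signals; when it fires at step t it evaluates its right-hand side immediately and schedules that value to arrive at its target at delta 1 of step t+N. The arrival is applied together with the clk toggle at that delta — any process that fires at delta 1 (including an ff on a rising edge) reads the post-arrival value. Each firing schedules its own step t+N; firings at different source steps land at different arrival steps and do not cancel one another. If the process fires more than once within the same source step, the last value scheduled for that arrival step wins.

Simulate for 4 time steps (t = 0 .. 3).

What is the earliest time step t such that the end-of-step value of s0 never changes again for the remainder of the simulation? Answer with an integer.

[bits: s0,s5,s4,s9,s6,s7,s1,clk,s8]
t=0: Δ0=101000001 Δ1=101000011 Δ2=101000111 Δ3=111000111 | 3Δ
t=1: Δ0=111000111 Δ1=011000101 | 1Δ
t=2: Δ0=011000101 Δ1=011000111 | 1Δ
t=3: Δ0=011000111 Δ1=011000101 | 1Δ

1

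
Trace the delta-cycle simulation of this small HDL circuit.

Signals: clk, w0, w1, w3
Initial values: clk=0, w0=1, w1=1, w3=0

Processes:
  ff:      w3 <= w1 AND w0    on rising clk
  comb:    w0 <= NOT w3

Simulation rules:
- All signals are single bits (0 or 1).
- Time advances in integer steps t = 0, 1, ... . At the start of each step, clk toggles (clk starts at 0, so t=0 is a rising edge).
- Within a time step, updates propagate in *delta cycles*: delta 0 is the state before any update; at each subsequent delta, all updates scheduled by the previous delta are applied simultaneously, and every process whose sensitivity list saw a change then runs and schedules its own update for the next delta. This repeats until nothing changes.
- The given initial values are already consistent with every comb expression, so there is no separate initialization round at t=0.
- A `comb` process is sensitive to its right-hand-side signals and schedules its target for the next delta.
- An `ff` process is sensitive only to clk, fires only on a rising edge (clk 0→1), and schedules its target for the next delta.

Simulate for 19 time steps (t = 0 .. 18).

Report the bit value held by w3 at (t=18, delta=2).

[bits: w0,w1,w3,clk]
t=0: Δ0=1100 Δ1=1101 Δ2=1111 Δ3=0111 | 3Δ
t=1: Δ0=0111 Δ1=0110 | 1Δ
t=2: Δ0=0110 Δ1=0111 Δ2=0101 Δ3=1101 | 3Δ
t=3: Δ0=1101 Δ1=1100 | 1Δ
t=4: Δ0=1100 Δ1=1101 Δ2=1111 Δ3=0111 | 3Δ
t=5: Δ0=0111 Δ1=0110 | 1Δ
t=6: Δ0=0110 Δ1=0111 Δ2=0101 Δ3=1101 | 3Δ
t=7: Δ0=1101 Δ1=1100 | 1Δ
t=8: Δ0=1100 Δ1=1101 Δ2=1111 Δ3=0111 | 3Δ
t=9: Δ0=0111 Δ1=0110 | 1Δ
t=10: Δ0=0110 Δ1=0111 Δ2=0101 Δ3=1101 | 3Δ
t=11: Δ0=1101 Δ1=1100 | 1Δ
t=12: Δ0=1100 Δ1=1101 Δ2=1111 Δ3=0111 | 3Δ
t=13: Δ0=0111 Δ1=0110 | 1Δ
t=14: Δ0=0110 Δ1=0111 Δ2=0101 Δ3=1101 | 3Δ
t=15: Δ0=1101 Δ1=1100 | 1Δ
t=16: Δ0=1100 Δ1=1101 Δ2=1111 Δ3=0111 | 3Δ
t=17: Δ0=0111 Δ1=0110 | 1Δ
t=18: Δ0=0110 Δ1=0111 Δ2=0101 Δ3=1101 | 3Δ

0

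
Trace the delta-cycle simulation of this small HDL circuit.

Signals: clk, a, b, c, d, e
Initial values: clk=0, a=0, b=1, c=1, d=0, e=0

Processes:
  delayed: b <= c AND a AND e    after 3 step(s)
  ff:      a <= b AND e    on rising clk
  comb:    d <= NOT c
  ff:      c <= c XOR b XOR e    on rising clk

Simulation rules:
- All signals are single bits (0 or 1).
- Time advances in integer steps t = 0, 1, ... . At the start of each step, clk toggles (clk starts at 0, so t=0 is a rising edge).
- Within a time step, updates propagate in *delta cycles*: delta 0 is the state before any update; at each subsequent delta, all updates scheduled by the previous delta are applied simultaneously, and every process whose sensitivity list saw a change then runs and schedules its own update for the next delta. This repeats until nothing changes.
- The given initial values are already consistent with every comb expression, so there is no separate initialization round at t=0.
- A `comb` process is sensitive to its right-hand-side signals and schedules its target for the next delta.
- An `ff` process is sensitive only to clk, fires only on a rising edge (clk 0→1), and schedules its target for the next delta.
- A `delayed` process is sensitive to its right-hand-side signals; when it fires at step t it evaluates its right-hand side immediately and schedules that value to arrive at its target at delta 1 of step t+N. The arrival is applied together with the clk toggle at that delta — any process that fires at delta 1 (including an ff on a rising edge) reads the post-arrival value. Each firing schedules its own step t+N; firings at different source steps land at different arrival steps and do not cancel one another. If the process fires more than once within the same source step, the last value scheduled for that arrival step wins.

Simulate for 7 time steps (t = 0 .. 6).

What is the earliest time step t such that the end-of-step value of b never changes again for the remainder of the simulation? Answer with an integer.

3

t=0 Δ0: clk=0 a=0 e=0 b=1 d=0 c=1
  Δ1: clk:0→1
  Δ2: c:1→0
  Δ3: d:0→1
  (3Δ to stable)
t=1 Δ0: clk=1 a=0 e=0 b=1 d=1 c=0
  Δ1: clk:1→0
  (1Δ to stable)
t=2 Δ0: clk=0 a=0 e=0 b=1 d=1 c=0
  Δ1: clk:0→1
  Δ2: c:0→1
  Δ3: d:1→0
  (3Δ to stable)
t=3 Δ0: clk=1 a=0 e=0 b=1 d=0 c=1
  Δ1: clk:1→0, b:1→0
  (1Δ to stable)
t=4 Δ0: clk=0 a=0 e=0 b=0 d=0 c=1
  Δ1: clk:0→1
  (1Δ to stable)
t=5 Δ0: clk=1 a=0 e=0 b=0 d=0 c=1
  Δ1: clk:1→0
  (1Δ to stable)
t=6 Δ0: clk=0 a=0 e=0 b=0 d=0 c=1
  Δ1: clk:0→1
  (1Δ to stable)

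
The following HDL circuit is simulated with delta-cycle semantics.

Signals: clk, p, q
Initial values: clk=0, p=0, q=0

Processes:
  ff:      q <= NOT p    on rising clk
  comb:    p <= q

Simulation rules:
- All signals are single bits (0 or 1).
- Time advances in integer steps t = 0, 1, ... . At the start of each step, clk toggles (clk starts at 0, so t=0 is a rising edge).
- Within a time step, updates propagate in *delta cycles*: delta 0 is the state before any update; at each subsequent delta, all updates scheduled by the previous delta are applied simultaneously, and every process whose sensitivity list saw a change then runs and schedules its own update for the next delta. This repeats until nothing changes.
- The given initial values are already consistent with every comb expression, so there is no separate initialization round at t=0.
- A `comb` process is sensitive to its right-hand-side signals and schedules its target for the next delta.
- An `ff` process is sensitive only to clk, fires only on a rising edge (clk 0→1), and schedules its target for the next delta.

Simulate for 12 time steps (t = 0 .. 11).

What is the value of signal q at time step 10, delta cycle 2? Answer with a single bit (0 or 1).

0

t=0 Δ0: q=0 clk=0 p=0
  Δ1: clk:0→1
  Δ2: q:0→1
  Δ3: p:0→1
  (3Δ to stable)
t=1 Δ0: q=1 clk=1 p=1
  Δ1: clk:1→0
  (1Δ to stable)
t=2 Δ0: q=1 clk=0 p=1
  Δ1: clk:0→1
  Δ2: q:1→0
  Δ3: p:1→0
  (3Δ to stable)
t=3 Δ0: q=0 clk=1 p=0
  Δ1: clk:1→0
  (1Δ to stable)
t=4 Δ0: q=0 clk=0 p=0
  Δ1: clk:0→1
  Δ2: q:0→1
  Δ3: p:0→1
  (3Δ to stable)
t=5 Δ0: q=1 clk=1 p=1
  Δ1: clk:1→0
  (1Δ to stable)
t=6 Δ0: q=1 clk=0 p=1
  Δ1: clk:0→1
  Δ2: q:1→0
  Δ3: p:1→0
  (3Δ to stable)
t=7 Δ0: q=0 clk=1 p=0
  Δ1: clk:1→0
  (1Δ to stable)
t=8 Δ0: q=0 clk=0 p=0
  Δ1: clk:0→1
  Δ2: q:0→1
  Δ3: p:0→1
  (3Δ to stable)
t=9 Δ0: q=1 clk=1 p=1
  Δ1: clk:1→0
  (1Δ to stable)
t=10 Δ0: q=1 clk=0 p=1
  Δ1: clk:0→1
  Δ2: q:1→0
  Δ3: p:1→0
  (3Δ to stable)
t=11 Δ0: q=0 clk=1 p=0
  Δ1: clk:1→0
  (1Δ to stable)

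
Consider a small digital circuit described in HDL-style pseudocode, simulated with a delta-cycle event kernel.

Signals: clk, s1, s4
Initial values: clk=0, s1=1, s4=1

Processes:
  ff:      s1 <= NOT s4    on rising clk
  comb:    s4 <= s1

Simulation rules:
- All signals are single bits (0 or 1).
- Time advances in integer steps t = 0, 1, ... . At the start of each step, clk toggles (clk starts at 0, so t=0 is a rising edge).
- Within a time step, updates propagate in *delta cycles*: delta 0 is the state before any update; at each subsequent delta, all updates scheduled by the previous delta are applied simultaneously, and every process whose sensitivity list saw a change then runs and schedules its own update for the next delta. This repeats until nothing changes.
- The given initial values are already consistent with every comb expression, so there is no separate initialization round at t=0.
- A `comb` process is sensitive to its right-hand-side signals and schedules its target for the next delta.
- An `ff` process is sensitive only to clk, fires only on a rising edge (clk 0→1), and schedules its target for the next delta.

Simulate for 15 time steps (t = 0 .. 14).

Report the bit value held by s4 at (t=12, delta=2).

1

t0.Δ0 clk=0 s1=1 s4=1
t0.Δ1 clk=1 s1=1 s4=1
t0.Δ2 clk=1 s1=0 s4=1
t0.Δ3 clk=1 s1=0 s4=0
t1.Δ0 clk=1 s1=0 s4=0
t1.Δ1 clk=0 s1=0 s4=0
t2.Δ0 clk=0 s1=0 s4=0
t2.Δ1 clk=1 s1=0 s4=0
t2.Δ2 clk=1 s1=1 s4=0
t2.Δ3 clk=1 s1=1 s4=1
t3.Δ0 clk=1 s1=1 s4=1
t3.Δ1 clk=0 s1=1 s4=1
t4.Δ0 clk=0 s1=1 s4=1
t4.Δ1 clk=1 s1=1 s4=1
t4.Δ2 clk=1 s1=0 s4=1
t4.Δ3 clk=1 s1=0 s4=0
t5.Δ0 clk=1 s1=0 s4=0
t5.Δ1 clk=0 s1=0 s4=0
t6.Δ0 clk=0 s1=0 s4=0
t6.Δ1 clk=1 s1=0 s4=0
t6.Δ2 clk=1 s1=1 s4=0
t6.Δ3 clk=1 s1=1 s4=1
t7.Δ0 clk=1 s1=1 s4=1
t7.Δ1 clk=0 s1=1 s4=1
t8.Δ0 clk=0 s1=1 s4=1
t8.Δ1 clk=1 s1=1 s4=1
t8.Δ2 clk=1 s1=0 s4=1
t8.Δ3 clk=1 s1=0 s4=0
t9.Δ0 clk=1 s1=0 s4=0
t9.Δ1 clk=0 s1=0 s4=0
t10.Δ0 clk=0 s1=0 s4=0
t10.Δ1 clk=1 s1=0 s4=0
t10.Δ2 clk=1 s1=1 s4=0
t10.Δ3 clk=1 s1=1 s4=1
t11.Δ0 clk=1 s1=1 s4=1
t11.Δ1 clk=0 s1=1 s4=1
t12.Δ0 clk=0 s1=1 s4=1
t12.Δ1 clk=1 s1=1 s4=1
t12.Δ2 clk=1 s1=0 s4=1
t12.Δ3 clk=1 s1=0 s4=0
t13.Δ0 clk=1 s1=0 s4=0
t13.Δ1 clk=0 s1=0 s4=0
t14.Δ0 clk=0 s1=0 s4=0
t14.Δ1 clk=1 s1=0 s4=0
t14.Δ2 clk=1 s1=1 s4=0
t14.Δ3 clk=1 s1=1 s4=1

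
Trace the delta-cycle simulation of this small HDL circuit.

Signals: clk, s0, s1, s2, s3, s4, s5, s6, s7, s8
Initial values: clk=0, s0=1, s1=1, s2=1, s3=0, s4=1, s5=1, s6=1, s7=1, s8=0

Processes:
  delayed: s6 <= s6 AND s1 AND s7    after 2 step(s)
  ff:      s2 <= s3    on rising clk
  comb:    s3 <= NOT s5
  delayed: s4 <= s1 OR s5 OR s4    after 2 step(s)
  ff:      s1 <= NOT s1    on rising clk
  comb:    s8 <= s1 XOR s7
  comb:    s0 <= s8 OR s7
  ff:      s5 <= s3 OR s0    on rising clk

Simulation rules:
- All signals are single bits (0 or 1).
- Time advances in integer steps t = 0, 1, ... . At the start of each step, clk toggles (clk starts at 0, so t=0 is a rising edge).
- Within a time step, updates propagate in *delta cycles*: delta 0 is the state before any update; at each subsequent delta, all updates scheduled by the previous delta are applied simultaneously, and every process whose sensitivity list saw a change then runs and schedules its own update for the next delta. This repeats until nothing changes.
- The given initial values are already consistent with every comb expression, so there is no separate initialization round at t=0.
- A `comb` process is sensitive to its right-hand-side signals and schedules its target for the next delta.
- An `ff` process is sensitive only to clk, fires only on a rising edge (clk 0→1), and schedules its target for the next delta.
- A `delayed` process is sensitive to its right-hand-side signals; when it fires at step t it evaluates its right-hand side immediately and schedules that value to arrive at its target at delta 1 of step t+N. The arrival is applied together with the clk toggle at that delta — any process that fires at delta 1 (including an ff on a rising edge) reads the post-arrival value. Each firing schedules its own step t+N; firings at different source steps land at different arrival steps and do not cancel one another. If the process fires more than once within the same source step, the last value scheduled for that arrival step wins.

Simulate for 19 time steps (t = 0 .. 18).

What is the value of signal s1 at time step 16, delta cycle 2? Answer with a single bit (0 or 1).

0

t=0 Δ0: s1=1 s6=1 clk=0 s5=1 s8=0 s7=1 s4=1 s3=0 s2=1 s0=1
  Δ1: clk:0→1
  Δ2: s1:1→0, s2:1→0
  Δ3: s8:0→1
  (3Δ to stable)
t=1 Δ0: s1=0 s6=1 clk=1 s5=1 s8=1 s7=1 s4=1 s3=0 s2=0 s0=1
  Δ1: clk:1→0
  (1Δ to stable)
t=2 Δ0: s1=0 s6=1 clk=0 s5=1 s8=1 s7=1 s4=1 s3=0 s2=0 s0=1
  Δ1: s6:1→0, clk:0→1
  Δ2: s1:0→1
  Δ3: s8:1→0
  (3Δ to stable)
t=3 Δ0: s1=1 s6=0 clk=1 s5=1 s8=0 s7=1 s4=1 s3=0 s2=0 s0=1
  Δ1: clk:1→0
  (1Δ to stable)
t=4 Δ0: s1=1 s6=0 clk=0 s5=1 s8=0 s7=1 s4=1 s3=0 s2=0 s0=1
  Δ1: clk:0→1
  Δ2: s1:1→0
  Δ3: s8:0→1
  (3Δ to stable)
t=5 Δ0: s1=0 s6=0 clk=1 s5=1 s8=1 s7=1 s4=1 s3=0 s2=0 s0=1
  Δ1: clk:1→0
  (1Δ to stable)
t=6 Δ0: s1=0 s6=0 clk=0 s5=1 s8=1 s7=1 s4=1 s3=0 s2=0 s0=1
  Δ1: clk:0→1
  Δ2: s1:0→1
  Δ3: s8:1→0
  (3Δ to stable)
t=7 Δ0: s1=1 s6=0 clk=1 s5=1 s8=0 s7=1 s4=1 s3=0 s2=0 s0=1
  Δ1: clk:1→0
  (1Δ to stable)
t=8 Δ0: s1=1 s6=0 clk=0 s5=1 s8=0 s7=1 s4=1 s3=0 s2=0 s0=1
  Δ1: clk:0→1
  Δ2: s1:1→0
  Δ3: s8:0→1
  (3Δ to stable)
t=9 Δ0: s1=0 s6=0 clk=1 s5=1 s8=1 s7=1 s4=1 s3=0 s2=0 s0=1
  Δ1: clk:1→0
  (1Δ to stable)
t=10 Δ0: s1=0 s6=0 clk=0 s5=1 s8=1 s7=1 s4=1 s3=0 s2=0 s0=1
  Δ1: clk:0→1
  Δ2: s1:0→1
  Δ3: s8:1→0
  (3Δ to stable)
t=11 Δ0: s1=1 s6=0 clk=1 s5=1 s8=0 s7=1 s4=1 s3=0 s2=0 s0=1
  Δ1: clk:1→0
  (1Δ to stable)
t=12 Δ0: s1=1 s6=0 clk=0 s5=1 s8=0 s7=1 s4=1 s3=0 s2=0 s0=1
  Δ1: clk:0→1
  Δ2: s1:1→0
  Δ3: s8:0→1
  (3Δ to stable)
t=13 Δ0: s1=0 s6=0 clk=1 s5=1 s8=1 s7=1 s4=1 s3=0 s2=0 s0=1
  Δ1: clk:1→0
  (1Δ to stable)
t=14 Δ0: s1=0 s6=0 clk=0 s5=1 s8=1 s7=1 s4=1 s3=0 s2=0 s0=1
  Δ1: clk:0→1
  Δ2: s1:0→1
  Δ3: s8:1→0
  (3Δ to stable)
t=15 Δ0: s1=1 s6=0 clk=1 s5=1 s8=0 s7=1 s4=1 s3=0 s2=0 s0=1
  Δ1: clk:1→0
  (1Δ to stable)
t=16 Δ0: s1=1 s6=0 clk=0 s5=1 s8=0 s7=1 s4=1 s3=0 s2=0 s0=1
  Δ1: clk:0→1
  Δ2: s1:1→0
  Δ3: s8:0→1
  (3Δ to stable)
t=17 Δ0: s1=0 s6=0 clk=1 s5=1 s8=1 s7=1 s4=1 s3=0 s2=0 s0=1
  Δ1: clk:1→0
  (1Δ to stable)
t=18 Δ0: s1=0 s6=0 clk=0 s5=1 s8=1 s7=1 s4=1 s3=0 s2=0 s0=1
  Δ1: clk:0→1
  Δ2: s1:0→1
  Δ3: s8:1→0
  (3Δ to stable)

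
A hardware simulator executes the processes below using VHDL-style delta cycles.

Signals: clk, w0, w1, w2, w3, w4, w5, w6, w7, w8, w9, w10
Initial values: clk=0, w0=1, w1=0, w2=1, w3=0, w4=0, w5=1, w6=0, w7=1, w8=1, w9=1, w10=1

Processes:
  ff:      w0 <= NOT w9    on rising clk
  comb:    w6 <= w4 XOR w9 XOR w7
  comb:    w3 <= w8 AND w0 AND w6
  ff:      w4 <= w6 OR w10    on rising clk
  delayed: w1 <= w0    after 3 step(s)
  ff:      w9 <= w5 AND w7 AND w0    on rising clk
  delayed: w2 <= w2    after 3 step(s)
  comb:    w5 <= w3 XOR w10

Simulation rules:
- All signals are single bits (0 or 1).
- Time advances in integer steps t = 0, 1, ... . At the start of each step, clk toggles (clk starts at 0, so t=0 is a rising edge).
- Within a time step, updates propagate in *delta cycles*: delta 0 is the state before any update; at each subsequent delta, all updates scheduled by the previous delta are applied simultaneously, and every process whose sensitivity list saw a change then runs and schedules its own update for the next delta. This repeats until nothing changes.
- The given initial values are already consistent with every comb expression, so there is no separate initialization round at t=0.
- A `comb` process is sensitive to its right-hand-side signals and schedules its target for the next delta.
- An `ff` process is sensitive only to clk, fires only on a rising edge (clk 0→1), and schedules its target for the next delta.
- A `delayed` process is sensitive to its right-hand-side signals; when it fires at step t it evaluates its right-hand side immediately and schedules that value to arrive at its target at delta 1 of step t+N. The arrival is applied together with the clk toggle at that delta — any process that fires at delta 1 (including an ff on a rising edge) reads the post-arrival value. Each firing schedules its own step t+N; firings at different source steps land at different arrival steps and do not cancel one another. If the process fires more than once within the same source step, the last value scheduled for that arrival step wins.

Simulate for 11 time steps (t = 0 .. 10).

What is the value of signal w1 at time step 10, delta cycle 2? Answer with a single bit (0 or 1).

t=0 Δ0: w5=1 w9=1 w10=1 w7=1 w3=0 w0=1 w6=0 w8=1 w2=1 w1=0 w4=0 clk=0
  Δ1: clk:0→1
  Δ2: w0:1→0, w4:0→1
  Δ3: w6:0→1
  (3Δ to stable)
t=1 Δ0: w5=1 w9=1 w10=1 w7=1 w3=0 w0=0 w6=1 w8=1 w2=1 w1=0 w4=1 clk=1
  Δ1: clk:1→0
  (1Δ to stable)
t=2 Δ0: w5=1 w9=1 w10=1 w7=1 w3=0 w0=0 w6=1 w8=1 w2=1 w1=0 w4=1 clk=0
  Δ1: clk:0→1
  Δ2: w9:1→0
  Δ3: w6:1→0
  (3Δ to stable)
t=3 Δ0: w5=1 w9=0 w10=1 w7=1 w3=0 w0=0 w6=0 w8=1 w2=1 w1=0 w4=1 clk=1
  Δ1: clk:1→0
  (1Δ to stable)
t=4 Δ0: w5=1 w9=0 w10=1 w7=1 w3=0 w0=0 w6=0 w8=1 w2=1 w1=0 w4=1 clk=0
  Δ1: clk:0→1
  Δ2: w0:0→1
  (2Δ to stable)
t=5 Δ0: w5=1 w9=0 w10=1 w7=1 w3=0 w0=1 w6=0 w8=1 w2=1 w1=0 w4=1 clk=1
  Δ1: clk:1→0
  (1Δ to stable)
t=6 Δ0: w5=1 w9=0 w10=1 w7=1 w3=0 w0=1 w6=0 w8=1 w2=1 w1=0 w4=1 clk=0
  Δ1: clk:0→1
  Δ2: w9:0→1
  Δ3: w6:0→1
  Δ4: w3:0→1
  Δ5: w5:1→0
  (5Δ to stable)
t=7 Δ0: w5=0 w9=1 w10=1 w7=1 w3=1 w0=1 w6=1 w8=1 w2=1 w1=0 w4=1 clk=1
  Δ1: w1:0→1, clk:1→0
  (1Δ to stable)
t=8 Δ0: w5=0 w9=1 w10=1 w7=1 w3=1 w0=1 w6=1 w8=1 w2=1 w1=1 w4=1 clk=0
  Δ1: clk:0→1
  Δ2: w9:1→0, w0:1→0
  Δ3: w3:1→0, w6:1→0
  Δ4: w5:0→1
  (4Δ to stable)
t=9 Δ0: w5=1 w9=0 w10=1 w7=1 w3=0 w0=0 w6=0 w8=1 w2=1 w1=1 w4=1 clk=1
  Δ1: clk:1→0
  (1Δ to stable)
t=10 Δ0: w5=1 w9=0 w10=1 w7=1 w3=0 w0=0 w6=0 w8=1 w2=1 w1=1 w4=1 clk=0
  Δ1: clk:0→1
  Δ2: w0:0→1
  (2Δ to stable)

1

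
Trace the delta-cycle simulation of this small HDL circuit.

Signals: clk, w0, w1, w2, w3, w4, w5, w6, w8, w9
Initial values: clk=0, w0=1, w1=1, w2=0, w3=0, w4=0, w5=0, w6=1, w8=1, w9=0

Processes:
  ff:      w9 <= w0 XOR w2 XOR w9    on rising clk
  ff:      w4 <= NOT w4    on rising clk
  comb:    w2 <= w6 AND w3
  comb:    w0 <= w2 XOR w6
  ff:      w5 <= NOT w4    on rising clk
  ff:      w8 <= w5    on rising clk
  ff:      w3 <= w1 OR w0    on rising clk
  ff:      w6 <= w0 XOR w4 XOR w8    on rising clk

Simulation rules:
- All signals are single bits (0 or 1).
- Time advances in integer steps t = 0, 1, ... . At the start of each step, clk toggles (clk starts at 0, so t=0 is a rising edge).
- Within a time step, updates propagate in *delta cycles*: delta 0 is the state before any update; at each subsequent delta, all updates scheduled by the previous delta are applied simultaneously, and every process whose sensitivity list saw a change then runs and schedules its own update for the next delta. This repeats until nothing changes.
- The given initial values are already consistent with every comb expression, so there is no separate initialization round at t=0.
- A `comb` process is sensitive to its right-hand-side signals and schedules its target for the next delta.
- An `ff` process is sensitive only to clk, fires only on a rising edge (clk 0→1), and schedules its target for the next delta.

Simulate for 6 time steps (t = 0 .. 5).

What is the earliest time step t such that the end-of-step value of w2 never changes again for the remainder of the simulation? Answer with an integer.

2

t0.Δ0 clk=0 w4=0 w6=1 w3=0 w9=0 w0=1 w2=0 w1=1 w5=0 w8=1
t0.Δ1 clk=1 w4=0 w6=1 w3=0 w9=0 w0=1 w2=0 w1=1 w5=0 w8=1
t0.Δ2 clk=1 w4=1 w6=0 w3=1 w9=1 w0=1 w2=0 w1=1 w5=1 w8=0
t0.Δ3 clk=1 w4=1 w6=0 w3=1 w9=1 w0=0 w2=0 w1=1 w5=1 w8=0
t1.Δ0 clk=1 w4=1 w6=0 w3=1 w9=1 w0=0 w2=0 w1=1 w5=1 w8=0
t1.Δ1 clk=0 w4=1 w6=0 w3=1 w9=1 w0=0 w2=0 w1=1 w5=1 w8=0
t2.Δ0 clk=0 w4=1 w6=0 w3=1 w9=1 w0=0 w2=0 w1=1 w5=1 w8=0
t2.Δ1 clk=1 w4=1 w6=0 w3=1 w9=1 w0=0 w2=0 w1=1 w5=1 w8=0
t2.Δ2 clk=1 w4=0 w6=1 w3=1 w9=1 w0=0 w2=0 w1=1 w5=0 w8=1
t2.Δ3 clk=1 w4=0 w6=1 w3=1 w9=1 w0=1 w2=1 w1=1 w5=0 w8=1
t2.Δ4 clk=1 w4=0 w6=1 w3=1 w9=1 w0=0 w2=1 w1=1 w5=0 w8=1
t3.Δ0 clk=1 w4=0 w6=1 w3=1 w9=1 w0=0 w2=1 w1=1 w5=0 w8=1
t3.Δ1 clk=0 w4=0 w6=1 w3=1 w9=1 w0=0 w2=1 w1=1 w5=0 w8=1
t4.Δ0 clk=0 w4=0 w6=1 w3=1 w9=1 w0=0 w2=1 w1=1 w5=0 w8=1
t4.Δ1 clk=1 w4=0 w6=1 w3=1 w9=1 w0=0 w2=1 w1=1 w5=0 w8=1
t4.Δ2 clk=1 w4=1 w6=1 w3=1 w9=0 w0=0 w2=1 w1=1 w5=1 w8=0
t5.Δ0 clk=1 w4=1 w6=1 w3=1 w9=0 w0=0 w2=1 w1=1 w5=1 w8=0
t5.Δ1 clk=0 w4=1 w6=1 w3=1 w9=0 w0=0 w2=1 w1=1 w5=1 w8=0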